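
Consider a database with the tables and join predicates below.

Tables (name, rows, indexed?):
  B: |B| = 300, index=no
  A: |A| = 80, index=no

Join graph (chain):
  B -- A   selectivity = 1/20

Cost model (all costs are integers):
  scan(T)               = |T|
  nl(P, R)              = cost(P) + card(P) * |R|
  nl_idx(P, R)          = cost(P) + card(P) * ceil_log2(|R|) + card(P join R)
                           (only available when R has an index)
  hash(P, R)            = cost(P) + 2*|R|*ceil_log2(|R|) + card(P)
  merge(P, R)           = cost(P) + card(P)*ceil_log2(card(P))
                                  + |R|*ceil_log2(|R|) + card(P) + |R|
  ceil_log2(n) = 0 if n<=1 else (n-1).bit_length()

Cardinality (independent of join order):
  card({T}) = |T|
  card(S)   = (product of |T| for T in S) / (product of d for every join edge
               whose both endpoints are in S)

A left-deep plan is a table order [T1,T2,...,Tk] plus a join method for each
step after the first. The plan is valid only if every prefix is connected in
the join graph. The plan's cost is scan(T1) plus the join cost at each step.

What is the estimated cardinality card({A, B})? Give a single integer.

1200

Tables in S: A(80), B(300)
Edges inside S: B-A(d=20)
numerator = 80 * 300 = 24000
denominator = 20 = 20
card(S) = 24000 / 20 = 1200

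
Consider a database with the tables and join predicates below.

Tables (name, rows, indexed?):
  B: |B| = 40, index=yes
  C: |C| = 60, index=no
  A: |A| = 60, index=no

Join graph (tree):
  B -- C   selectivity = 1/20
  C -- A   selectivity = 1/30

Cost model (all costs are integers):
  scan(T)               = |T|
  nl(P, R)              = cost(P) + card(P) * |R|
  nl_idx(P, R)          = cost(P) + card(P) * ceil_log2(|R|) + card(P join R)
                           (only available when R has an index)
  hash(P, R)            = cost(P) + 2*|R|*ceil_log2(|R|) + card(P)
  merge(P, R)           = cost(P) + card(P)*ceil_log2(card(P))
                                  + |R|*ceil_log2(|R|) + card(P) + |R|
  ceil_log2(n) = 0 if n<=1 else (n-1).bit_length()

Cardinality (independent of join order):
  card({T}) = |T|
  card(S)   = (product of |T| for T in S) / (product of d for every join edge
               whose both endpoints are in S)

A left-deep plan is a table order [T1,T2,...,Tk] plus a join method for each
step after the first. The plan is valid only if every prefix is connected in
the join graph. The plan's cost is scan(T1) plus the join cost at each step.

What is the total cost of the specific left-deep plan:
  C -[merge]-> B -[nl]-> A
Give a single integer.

7960

step 1: scan C: cost=60, card=60
step 2: join B via merge
    card(P join B) = 60*40/(20) = 120
    cost = 60 + 60*6 + 40*6 + 60 + 40 = 760
step 3: join A via nl
    card(P join A) = 120*60/(30) = 240
    cost = 760 + 120*60 = 7960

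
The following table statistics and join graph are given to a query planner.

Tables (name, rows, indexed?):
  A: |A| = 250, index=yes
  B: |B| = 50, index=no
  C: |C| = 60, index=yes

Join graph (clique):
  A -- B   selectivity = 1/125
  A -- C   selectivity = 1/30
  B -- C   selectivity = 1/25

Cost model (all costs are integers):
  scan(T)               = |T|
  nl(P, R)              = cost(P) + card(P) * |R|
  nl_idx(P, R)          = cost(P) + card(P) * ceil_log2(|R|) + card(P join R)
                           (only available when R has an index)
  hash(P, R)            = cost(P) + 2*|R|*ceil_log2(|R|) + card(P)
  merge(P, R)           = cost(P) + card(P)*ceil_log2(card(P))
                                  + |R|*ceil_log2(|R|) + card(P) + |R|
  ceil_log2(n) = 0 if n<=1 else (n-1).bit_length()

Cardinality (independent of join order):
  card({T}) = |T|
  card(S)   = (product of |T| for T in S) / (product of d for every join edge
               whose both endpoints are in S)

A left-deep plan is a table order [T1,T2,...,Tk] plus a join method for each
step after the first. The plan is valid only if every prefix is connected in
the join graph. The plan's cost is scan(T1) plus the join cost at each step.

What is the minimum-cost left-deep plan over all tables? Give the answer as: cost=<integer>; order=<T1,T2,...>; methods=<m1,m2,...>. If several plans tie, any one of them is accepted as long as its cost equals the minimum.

Selinger DP (subsets sized 1..n):
  {A}: scan cost=250, card=250
  {B}: scan cost=50, card=50
  {C}: scan cost=60, card=60
  {AB}: card=100; try (A,nl_idx)→550, (B,hash)→1100, (A,merge)→2650, (B,merge)→2850, (A,hash)→4100, (A,nl)→12550 …(+1); best=550 via (A,nl_idx)
  {AC}: card=500; try (A,nl_idx)→1040, (C,hash)→1220, (C,nl_idx)→2250, (A,merge)→2730, (C,merge)→2920, (A,hash)→4120 …(+2); best=1040 via (A,nl_idx)
  {BC}: card=120; try (C,nl_idx)→470, (B,hash)→720, (C,hash)→820, (C,merge)→820, (B,merge)→830, (C,nl)→3050 …(+1); best=470 via (C,nl_idx)
  {ABC}: card=8; try (C,nl_idx)→1158, (C,hash)→1370, (A,nl_idx)→1438, (C,merge)→1770, (B,hash)→2140, (A,merge)→3680 …(+5); best=1158 via (C,nl_idx)

cost=1158; order=B,A,C; methods=nl_idx,nl_idx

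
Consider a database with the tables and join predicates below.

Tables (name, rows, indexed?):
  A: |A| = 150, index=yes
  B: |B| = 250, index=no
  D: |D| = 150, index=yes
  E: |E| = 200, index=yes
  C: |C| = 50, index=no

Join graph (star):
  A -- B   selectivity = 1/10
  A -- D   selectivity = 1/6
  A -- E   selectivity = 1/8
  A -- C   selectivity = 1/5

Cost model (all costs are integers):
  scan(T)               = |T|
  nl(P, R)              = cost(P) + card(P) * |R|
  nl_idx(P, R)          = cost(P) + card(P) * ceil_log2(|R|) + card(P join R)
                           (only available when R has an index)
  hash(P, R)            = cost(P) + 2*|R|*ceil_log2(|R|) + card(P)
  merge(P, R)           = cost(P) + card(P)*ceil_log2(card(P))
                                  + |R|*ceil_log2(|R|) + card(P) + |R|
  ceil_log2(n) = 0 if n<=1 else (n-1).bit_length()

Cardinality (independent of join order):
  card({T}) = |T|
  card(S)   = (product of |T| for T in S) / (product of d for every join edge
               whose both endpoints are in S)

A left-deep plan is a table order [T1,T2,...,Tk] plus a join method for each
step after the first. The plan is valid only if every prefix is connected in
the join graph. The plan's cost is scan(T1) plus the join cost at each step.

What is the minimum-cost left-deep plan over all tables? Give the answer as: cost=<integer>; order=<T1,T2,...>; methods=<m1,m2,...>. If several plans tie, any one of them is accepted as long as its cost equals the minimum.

Selinger DP (subsets sized 1..n):
  {A}: scan cost=150, card=150
  {B}: scan cost=250, card=250
  {D}: scan cost=150, card=150
  {E}: scan cost=200, card=200
  {C}: scan cost=50, card=50
  {AB}: card=3750; try (A,hash)→2900, (B,merge)→3750, (A,merge)→3850, (B,hash)→4300, (A,nl_idx)→6000, (B,nl)→37650 …(+1); best=2900 via (A,hash)
  {AD}: card=3750; try (D,hash)→2700, (A,hash)→2700, (D,merge)→2850, (A,merge)→2850, (D,nl_idx)→5100, (A,nl_idx)→5100 …(+2); best=2700 via (D,hash)
  {AE}: card=3750; try (A,hash)→2800, (E,merge)→3300, (A,merge)→3350, (E,hash)→3500, (E,nl_idx)→5100, (A,nl_idx)→5550 …(+2); best=2800 via (A,hash)
  {AC}: card=1500; try (C,hash)→900, (A,merge)→1750, (C,merge)→1850, (A,nl_idx)→1950, (A,hash)→2500, (A,nl)→7550 …(+1); best=900 via (C,hash)
  {ABD}: card=93750; try (D,hash)→9050, (B,hash)→10450, (D,merge)→53000, (B,merge)→53700, (D,nl_idx)→126650, (D,nl)→565400 …(+1); best=9050 via (D,hash)
  {ABE}: card=93750; try (E,hash)→9850, (B,hash)→10550, (E,merge)→53450, (B,merge)→53800, (E,nl_idx)→126650, (E,nl)→752900 …(+1); best=9850 via (E,hash)
  {ABC}: card=37500; try (B,hash)→6400, (C,hash)→7250, (B,merge)→21150, (C,merge)→52000, (C,nl)→190400, (B,nl)→375900; best=6400 via (B,hash)
  {ADE}: card=93750; try (D,hash)→8950, (E,hash)→9650, (D,merge)→52900, (E,merge)→53250, (E,nl_idx)→126450, (D,nl_idx)→126550 …(+2); best=8950 via (D,hash)
  {ACD}: card=37500; try (D,hash)→4800, (C,hash)→7050, (D,merge)→20250, (D,nl_idx)→50400, (C,merge)→51800, (C,nl)→190200 …(+1); best=4800 via (D,hash)
  {ACE}: card=37500; try (E,hash)→5600, (C,hash)→7150, (E,merge)→20700, (E,nl_idx)→50400, (C,merge)→51900, (C,nl)→190300 …(+1); best=5600 via (E,hash)
  {ABDE}: card=2343750; try (E,hash)→106000, (D,hash)→106000, (B,hash)→106700, (E,merge)→1698350, (D,merge)→1698700, (B,merge)→1698700 …(+5); best=106000 via (E,hash)
  {ABCD}: card=937500; try (D,hash)→46300, (B,hash)→46300, (C,hash)→103400, (B,merge)→644550, (D,merge)→645250, (D,nl_idx)→1243900 …(+4); best=46300 via (D,hash)
  {ABCE}: card=937500; try (E,hash)→47100, (B,hash)→47100, (C,hash)→104200, (B,merge)→645350, (E,merge)→645700, (E,nl_idx)→1243900 …(+4); best=47100 via (E,hash)
  {ACDE}: card=937500; try (E,hash)→45500, (D,hash)→45500, (C,hash)→103300, (E,merge)→644100, (D,merge)→644450, (E,nl_idx)→1242300 …(+5); best=45500 via (E,hash)
  {ABCDE}: card=23437500; try (E,hash)→987000, (D,hash)→987000, (B,hash)→987000, (C,hash)→2450350, (B,merge)→19735250, (E,merge)→19735600 …(+8); best=987000 via (E,hash)

cost=987000; order=A,C,B,D,E; methods=hash,hash,hash,hash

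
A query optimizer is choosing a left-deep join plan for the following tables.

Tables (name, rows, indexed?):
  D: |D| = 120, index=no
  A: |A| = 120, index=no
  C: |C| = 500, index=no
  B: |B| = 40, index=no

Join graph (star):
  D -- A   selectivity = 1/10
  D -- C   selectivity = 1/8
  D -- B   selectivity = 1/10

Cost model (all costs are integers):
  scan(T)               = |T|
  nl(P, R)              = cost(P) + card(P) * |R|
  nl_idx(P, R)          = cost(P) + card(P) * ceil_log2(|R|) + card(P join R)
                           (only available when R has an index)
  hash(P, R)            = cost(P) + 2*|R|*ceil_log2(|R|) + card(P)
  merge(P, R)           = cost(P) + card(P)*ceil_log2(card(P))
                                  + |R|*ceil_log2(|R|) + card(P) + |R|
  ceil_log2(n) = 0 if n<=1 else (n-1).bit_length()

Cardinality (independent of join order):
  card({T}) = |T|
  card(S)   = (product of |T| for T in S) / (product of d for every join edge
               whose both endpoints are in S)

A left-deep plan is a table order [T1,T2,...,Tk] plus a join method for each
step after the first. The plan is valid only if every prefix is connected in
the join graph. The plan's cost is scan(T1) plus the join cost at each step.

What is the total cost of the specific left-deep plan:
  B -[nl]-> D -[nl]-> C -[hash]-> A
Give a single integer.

276520

step 1: scan B: cost=40, card=40
step 2: join D via nl
    card(P join D) = 40*120/(10) = 480
    cost = 40 + 40*120 = 4840
step 3: join C via nl
    card(P join C) = 480*500/(8) = 30000
    cost = 4840 + 480*500 = 244840
step 4: join A via hash
    card(P join A) = 30000*120/(10) = 360000
    cost = 244840 + 2*120*7 + 30000 = 276520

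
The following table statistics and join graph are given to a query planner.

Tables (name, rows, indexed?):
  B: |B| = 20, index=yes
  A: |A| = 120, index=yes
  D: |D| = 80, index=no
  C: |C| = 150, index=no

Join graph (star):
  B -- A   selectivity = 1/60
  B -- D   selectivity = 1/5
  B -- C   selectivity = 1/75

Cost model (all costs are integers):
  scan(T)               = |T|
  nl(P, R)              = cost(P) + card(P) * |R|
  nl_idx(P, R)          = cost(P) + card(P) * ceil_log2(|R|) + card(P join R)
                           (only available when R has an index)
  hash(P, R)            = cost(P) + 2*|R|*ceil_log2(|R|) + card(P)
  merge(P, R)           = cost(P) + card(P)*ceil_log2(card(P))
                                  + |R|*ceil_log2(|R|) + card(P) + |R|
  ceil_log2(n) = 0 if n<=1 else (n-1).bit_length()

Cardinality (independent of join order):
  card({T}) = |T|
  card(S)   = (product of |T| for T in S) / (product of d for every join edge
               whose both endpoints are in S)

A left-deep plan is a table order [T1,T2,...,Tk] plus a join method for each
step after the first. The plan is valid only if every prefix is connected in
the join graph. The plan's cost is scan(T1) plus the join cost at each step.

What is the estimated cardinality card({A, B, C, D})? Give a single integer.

1280

Tables in S: A(120), B(20), C(150), D(80)
Edges inside S: B-A(d=60), B-D(d=5), B-C(d=75)
numerator = 120 * 20 * 150 * 80 = 28800000
denominator = 60 * 5 * 75 = 22500
card(S) = 28800000 / 22500 = 1280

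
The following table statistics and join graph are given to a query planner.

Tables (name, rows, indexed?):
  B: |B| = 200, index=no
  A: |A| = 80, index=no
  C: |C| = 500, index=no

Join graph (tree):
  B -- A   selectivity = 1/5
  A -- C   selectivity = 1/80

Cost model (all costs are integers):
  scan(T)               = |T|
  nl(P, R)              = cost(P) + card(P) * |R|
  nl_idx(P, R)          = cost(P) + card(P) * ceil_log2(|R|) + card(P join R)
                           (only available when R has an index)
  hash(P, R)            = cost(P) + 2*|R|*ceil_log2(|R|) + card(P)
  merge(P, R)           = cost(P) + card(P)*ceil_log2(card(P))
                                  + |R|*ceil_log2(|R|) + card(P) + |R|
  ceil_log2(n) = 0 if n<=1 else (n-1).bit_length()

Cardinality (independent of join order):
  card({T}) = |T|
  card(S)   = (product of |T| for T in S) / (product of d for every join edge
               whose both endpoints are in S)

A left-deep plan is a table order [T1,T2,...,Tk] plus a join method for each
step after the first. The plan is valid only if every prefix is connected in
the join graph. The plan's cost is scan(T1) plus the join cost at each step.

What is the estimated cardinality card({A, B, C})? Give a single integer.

Tables in S: A(80), B(200), C(500)
Edges inside S: B-A(d=5), A-C(d=80)
numerator = 80 * 200 * 500 = 8000000
denominator = 5 * 80 = 400
card(S) = 8000000 / 400 = 20000

20000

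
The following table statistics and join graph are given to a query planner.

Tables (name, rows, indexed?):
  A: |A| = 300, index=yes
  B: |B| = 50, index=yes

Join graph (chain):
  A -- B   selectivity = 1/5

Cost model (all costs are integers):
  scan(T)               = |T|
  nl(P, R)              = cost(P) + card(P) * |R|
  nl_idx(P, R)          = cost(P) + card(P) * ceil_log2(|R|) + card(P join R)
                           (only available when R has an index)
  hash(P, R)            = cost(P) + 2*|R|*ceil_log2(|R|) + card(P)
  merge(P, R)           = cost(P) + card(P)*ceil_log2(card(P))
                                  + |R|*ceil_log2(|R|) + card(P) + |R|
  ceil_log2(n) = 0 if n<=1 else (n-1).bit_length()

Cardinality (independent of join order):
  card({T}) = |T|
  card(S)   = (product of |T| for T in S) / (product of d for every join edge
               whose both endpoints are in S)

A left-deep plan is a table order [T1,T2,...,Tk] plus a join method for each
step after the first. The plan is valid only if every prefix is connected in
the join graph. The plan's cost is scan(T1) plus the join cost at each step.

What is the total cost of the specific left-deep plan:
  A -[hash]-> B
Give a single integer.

1200

step 1: scan A: cost=300, card=300
step 2: join B via hash
    card(P join B) = 300*50/(5) = 3000
    cost = 300 + 2*50*6 + 300 = 1200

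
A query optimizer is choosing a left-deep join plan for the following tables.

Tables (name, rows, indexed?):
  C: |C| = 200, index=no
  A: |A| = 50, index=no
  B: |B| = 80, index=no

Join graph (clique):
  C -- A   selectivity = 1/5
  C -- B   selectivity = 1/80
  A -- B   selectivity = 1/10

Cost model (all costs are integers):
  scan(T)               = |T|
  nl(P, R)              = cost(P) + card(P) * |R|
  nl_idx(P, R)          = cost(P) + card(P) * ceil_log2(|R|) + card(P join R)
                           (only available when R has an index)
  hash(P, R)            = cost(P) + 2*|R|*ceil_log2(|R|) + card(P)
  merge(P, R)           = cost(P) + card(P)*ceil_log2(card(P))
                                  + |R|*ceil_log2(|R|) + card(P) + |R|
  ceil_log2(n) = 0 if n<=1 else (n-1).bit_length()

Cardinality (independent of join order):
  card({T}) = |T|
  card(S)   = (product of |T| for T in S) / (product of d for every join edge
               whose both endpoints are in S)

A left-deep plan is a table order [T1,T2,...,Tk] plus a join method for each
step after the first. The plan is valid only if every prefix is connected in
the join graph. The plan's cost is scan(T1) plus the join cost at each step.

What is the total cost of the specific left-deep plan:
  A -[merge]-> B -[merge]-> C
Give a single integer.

step 1: scan A: cost=50, card=50
step 2: join B via merge
    card(P join B) = 50*80/(10) = 400
    cost = 50 + 50*6 + 80*7 + 50 + 80 = 1040
step 3: join C via merge
    card(P join C) = 400*200/(5*80) = 200
    cost = 1040 + 400*9 + 200*8 + 400 + 200 = 6840

6840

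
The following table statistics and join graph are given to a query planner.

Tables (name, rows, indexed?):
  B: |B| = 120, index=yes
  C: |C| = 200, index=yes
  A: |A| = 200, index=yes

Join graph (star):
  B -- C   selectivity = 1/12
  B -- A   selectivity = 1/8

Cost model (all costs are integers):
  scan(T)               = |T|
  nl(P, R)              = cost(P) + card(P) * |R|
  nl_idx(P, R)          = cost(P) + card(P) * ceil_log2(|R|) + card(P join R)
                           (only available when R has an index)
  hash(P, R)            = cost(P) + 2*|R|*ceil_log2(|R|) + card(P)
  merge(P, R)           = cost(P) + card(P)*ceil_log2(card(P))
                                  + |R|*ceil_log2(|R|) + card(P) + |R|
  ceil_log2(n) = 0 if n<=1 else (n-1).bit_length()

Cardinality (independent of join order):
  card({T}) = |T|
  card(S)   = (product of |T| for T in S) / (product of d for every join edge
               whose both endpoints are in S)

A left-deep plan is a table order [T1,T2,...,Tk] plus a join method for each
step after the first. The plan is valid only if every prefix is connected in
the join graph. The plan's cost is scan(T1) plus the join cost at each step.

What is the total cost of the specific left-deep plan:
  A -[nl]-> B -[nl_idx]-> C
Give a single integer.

step 1: scan A: cost=200, card=200
step 2: join B via nl
    card(P join B) = 200*120/(8) = 3000
    cost = 200 + 200*120 = 24200
step 3: join C via nl_idx
    card(P join C) = 3000*200/(12) = 50000
    cost = 24200 + 3000*8 + 50000 = 98200

98200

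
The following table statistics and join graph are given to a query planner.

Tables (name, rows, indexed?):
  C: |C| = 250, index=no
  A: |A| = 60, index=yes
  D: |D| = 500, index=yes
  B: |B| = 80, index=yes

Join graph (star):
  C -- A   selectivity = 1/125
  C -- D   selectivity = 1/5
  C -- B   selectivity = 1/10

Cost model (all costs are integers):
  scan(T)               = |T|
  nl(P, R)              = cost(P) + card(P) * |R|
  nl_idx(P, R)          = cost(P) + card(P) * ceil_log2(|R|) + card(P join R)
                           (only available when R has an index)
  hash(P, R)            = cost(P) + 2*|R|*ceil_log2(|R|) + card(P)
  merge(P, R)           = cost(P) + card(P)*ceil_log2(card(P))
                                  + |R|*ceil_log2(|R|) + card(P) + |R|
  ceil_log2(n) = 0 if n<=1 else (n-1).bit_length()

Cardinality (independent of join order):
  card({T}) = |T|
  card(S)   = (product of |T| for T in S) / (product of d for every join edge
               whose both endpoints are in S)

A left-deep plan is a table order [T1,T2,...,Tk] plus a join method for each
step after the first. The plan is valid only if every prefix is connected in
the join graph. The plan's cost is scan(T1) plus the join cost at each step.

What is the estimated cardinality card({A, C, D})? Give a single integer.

Tables in S: A(60), C(250), D(500)
Edges inside S: C-A(d=125), C-D(d=5)
numerator = 60 * 250 * 500 = 7500000
denominator = 125 * 5 = 625
card(S) = 7500000 / 625 = 12000

12000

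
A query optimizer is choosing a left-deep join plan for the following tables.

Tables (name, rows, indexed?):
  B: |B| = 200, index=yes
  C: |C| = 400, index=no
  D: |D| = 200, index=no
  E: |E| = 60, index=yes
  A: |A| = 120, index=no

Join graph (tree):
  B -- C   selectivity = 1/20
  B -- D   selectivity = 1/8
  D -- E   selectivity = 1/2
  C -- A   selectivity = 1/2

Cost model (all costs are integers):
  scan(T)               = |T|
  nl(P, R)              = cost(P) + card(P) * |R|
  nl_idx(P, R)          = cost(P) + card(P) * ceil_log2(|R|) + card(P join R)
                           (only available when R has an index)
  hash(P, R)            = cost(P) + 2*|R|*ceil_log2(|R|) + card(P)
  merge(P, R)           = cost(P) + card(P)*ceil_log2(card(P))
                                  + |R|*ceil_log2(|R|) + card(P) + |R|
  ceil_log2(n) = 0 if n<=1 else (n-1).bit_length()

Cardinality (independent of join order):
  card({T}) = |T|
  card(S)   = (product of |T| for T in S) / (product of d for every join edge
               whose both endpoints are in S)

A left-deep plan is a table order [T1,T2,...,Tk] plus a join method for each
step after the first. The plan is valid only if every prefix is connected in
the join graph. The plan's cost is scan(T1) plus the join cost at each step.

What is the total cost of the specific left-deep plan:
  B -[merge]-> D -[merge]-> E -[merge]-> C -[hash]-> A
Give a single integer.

5929900

step 1: scan B: cost=200, card=200
step 2: join D via merge
    card(P join D) = 200*200/(8) = 5000
    cost = 200 + 200*8 + 200*8 + 200 + 200 = 3800
step 3: join E via merge
    card(P join E) = 5000*60/(2) = 150000
    cost = 3800 + 5000*13 + 60*6 + 5000 + 60 = 74220
step 4: join C via merge
    card(P join C) = 150000*400/(20) = 3000000
    cost = 74220 + 150000*18 + 400*9 + 150000 + 400 = 2928220
step 5: join A via hash
    card(P join A) = 3000000*120/(2) = 180000000
    cost = 2928220 + 2*120*7 + 3000000 = 5929900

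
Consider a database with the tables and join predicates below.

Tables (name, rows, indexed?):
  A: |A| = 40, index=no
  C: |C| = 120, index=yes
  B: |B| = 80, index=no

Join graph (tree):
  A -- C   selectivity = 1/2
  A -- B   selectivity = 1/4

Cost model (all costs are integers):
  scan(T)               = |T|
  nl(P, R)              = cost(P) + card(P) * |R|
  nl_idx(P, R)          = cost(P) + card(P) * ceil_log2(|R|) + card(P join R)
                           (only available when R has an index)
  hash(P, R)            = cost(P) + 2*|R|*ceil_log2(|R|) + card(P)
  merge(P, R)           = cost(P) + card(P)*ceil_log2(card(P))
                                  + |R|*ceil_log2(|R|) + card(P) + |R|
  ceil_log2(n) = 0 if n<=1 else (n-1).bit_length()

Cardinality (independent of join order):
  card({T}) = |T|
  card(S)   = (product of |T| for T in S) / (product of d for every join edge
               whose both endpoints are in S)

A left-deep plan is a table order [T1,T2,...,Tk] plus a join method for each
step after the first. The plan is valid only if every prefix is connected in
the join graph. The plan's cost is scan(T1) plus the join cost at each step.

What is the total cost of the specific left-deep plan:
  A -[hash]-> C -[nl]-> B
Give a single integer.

step 1: scan A: cost=40, card=40
step 2: join C via hash
    card(P join C) = 40*120/(2) = 2400
    cost = 40 + 2*120*7 + 40 = 1760
step 3: join B via nl
    card(P join B) = 2400*80/(4) = 48000
    cost = 1760 + 2400*80 = 193760

193760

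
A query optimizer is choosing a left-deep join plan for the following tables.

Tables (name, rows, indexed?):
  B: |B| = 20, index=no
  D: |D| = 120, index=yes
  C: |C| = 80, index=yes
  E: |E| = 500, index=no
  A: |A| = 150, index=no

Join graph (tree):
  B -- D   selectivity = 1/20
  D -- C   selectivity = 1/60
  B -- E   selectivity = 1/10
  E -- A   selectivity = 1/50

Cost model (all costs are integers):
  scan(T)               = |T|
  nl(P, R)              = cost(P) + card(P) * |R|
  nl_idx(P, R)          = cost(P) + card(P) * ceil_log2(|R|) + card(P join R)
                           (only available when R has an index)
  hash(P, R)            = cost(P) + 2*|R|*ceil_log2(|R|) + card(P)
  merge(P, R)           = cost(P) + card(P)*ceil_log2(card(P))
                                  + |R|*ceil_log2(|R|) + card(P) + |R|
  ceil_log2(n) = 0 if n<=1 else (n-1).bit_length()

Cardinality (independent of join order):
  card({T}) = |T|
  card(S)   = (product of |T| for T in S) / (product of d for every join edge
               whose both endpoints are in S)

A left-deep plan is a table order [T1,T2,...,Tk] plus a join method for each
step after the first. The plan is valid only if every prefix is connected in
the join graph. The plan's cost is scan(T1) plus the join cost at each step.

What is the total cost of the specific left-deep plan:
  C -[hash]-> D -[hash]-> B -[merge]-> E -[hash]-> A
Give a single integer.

step 1: scan C: cost=80, card=80
step 2: join D via hash
    card(P join D) = 80*120/(60) = 160
    cost = 80 + 2*120*7 + 80 = 1840
step 3: join B via hash
    card(P join B) = 160*20/(20) = 160
    cost = 1840 + 2*20*5 + 160 = 2200
step 4: join E via merge
    card(P join E) = 160*500/(10) = 8000
    cost = 2200 + 160*8 + 500*9 + 160 + 500 = 8640
step 5: join A via hash
    card(P join A) = 8000*150/(50) = 24000
    cost = 8640 + 2*150*8 + 8000 = 19040

19040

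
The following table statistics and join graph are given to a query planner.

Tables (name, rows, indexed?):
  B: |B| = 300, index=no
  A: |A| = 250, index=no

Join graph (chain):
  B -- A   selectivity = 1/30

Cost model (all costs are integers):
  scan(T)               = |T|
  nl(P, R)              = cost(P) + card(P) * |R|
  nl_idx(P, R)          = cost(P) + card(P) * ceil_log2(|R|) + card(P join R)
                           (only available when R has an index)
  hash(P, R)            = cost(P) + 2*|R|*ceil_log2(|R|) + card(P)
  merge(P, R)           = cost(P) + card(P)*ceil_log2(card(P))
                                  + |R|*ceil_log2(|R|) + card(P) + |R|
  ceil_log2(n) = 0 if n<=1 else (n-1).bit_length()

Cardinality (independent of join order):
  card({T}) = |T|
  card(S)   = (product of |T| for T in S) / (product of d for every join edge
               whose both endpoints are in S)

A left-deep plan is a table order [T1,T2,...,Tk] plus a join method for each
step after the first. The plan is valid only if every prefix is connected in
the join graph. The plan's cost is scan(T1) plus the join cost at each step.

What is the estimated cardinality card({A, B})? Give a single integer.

Tables in S: A(250), B(300)
Edges inside S: B-A(d=30)
numerator = 250 * 300 = 75000
denominator = 30 = 30
card(S) = 75000 / 30 = 2500

2500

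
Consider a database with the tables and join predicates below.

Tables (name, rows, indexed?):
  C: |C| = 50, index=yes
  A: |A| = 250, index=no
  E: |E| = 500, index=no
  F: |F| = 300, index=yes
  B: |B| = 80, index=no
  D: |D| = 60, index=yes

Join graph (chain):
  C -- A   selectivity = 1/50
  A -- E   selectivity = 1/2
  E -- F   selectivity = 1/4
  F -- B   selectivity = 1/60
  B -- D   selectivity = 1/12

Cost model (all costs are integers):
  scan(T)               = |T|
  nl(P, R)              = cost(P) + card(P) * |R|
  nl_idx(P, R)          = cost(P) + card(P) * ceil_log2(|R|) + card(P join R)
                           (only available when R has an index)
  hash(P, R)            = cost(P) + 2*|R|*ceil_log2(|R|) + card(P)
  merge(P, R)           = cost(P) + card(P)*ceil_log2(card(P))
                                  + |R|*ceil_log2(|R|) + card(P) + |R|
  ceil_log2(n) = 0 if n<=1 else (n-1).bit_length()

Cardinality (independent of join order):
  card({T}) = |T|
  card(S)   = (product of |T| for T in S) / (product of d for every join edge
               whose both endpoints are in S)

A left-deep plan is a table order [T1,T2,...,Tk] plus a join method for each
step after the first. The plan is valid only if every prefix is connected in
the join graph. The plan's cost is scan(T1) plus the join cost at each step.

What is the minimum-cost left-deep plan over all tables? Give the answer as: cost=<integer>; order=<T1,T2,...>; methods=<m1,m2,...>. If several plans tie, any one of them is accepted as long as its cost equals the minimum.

Selinger DP (subsets sized 1..n):
  {C}: scan cost=50, card=50
  {A}: scan cost=250, card=250
  {E}: scan cost=500, card=500
  {F}: scan cost=300, card=300
  {B}: scan cost=80, card=80
  {D}: scan cost=60, card=60
  {AC}: card=250; try (C,hash)→1100, (C,nl_idx)→2000, (A,merge)→2650, (C,merge)→2850, (A,hash)→4100, (A,nl)→12550 …(+1); best=1100 via (C,hash)
  {AE}: card=62500; try (A,hash)→5000, (E,merge)→7500, (A,merge)→7750, (E,hash)→9500, (E,nl)→125250, (A,nl)→125500; best=5000 via (A,hash)
  {EF}: card=37500; try (F,hash)→6400, (E,merge)→8300, (F,merge)→8500, (E,hash)→9600, (F,nl_idx)→42500, (E,nl)→150300 …(+1); best=6400 via (F,hash)
  {BF}: card=400; try (F,nl_idx)→1200, (B,hash)→1720, (F,merge)→3720, (B,merge)→3940, (F,hash)→5560, (F,nl)→24080 …(+1); best=1200 via (F,nl_idx)
  {BD}: card=400; try (D,hash)→880, (D,nl_idx)→960, (B,merge)→1120, (D,merge)→1140, (B,hash)→1240, (B,nl)→4860 …(+1); best=880 via (D,hash)
  {ACE}: card=62500; try (E,merge)→8350, (E,hash)→10350, (C,hash)→68100, (E,nl)→126100, (C,nl_idx)→442500, (C,merge)→1067850 …(+1); best=8350 via (E,merge)
  {AEF}: card=4687500; try (A,hash)→47900, (F,hash)→72900, (A,merge)→646150, (F,merge)→1070500, (F,nl_idx)→5255000, (A,nl)→9381400 …(+1); best=47900 via (A,hash)
  {BEF}: card=50000; try (E,merge)→10200, (E,hash)→10600, (B,hash)→45020, (E,nl)→201200, (B,merge)→644540, (B,nl)→3006400; best=10200 via (E,merge)
  {BDF}: card=2000; try (D,hash)→2320, (D,nl_idx)→5600, (D,merge)→5620, (F,nl_idx)→6480, (F,hash)→6680, (F,merge)→7880 …(+2); best=2320 via (D,hash)
  {ACEF}: card=4687500; try (F,hash)→76250, (F,merge)→1073850, (C,hash)→4736000, (F,nl_idx)→5258350, (F,nl)→18758350, (C,nl_idx)→32860400 …(+2); best=76250 via (F,hash)
  {ABEF}: card=6250000; try (A,hash)→64200, (A,merge)→862450, (B,hash)→4736520, (A,nl)→12510200, (B,merge)→112548540, (B,nl)→375047900; best=64200 via (A,hash)
  {BDEF}: card=250000; try (E,hash)→13320, (E,merge)→31320, (D,hash)→60920, (D,nl_idx)→560200, (D,merge)→860620, (E,nl)→1002320 …(+1); best=13320 via (E,hash)
  {ABCEF}: card=6250000; try (B,hash)→4764870, (C,hash)→6314800, (C,nl_idx)→43814200, (B,merge)→112576890, (C,merge)→150064550, (C,nl)→312564200 …(+1); best=4764870 via (B,hash)
  {ABDEF}: card=31250000; try (A,hash)→267320, (A,merge)→4765570, (D,hash)→6314920, (A,nl)→62513320, (D,nl_idx)→68814200, (D,merge)→150064620 …(+1); best=267320 via (A,hash)
  {ABCDEF}: card=31250000; try (D,hash)→11015590, (C,hash)→31517920, (D,nl_idx)→73514870, (D,merge)→154765290, (C,nl_idx)→219017320, (D,nl)→379764870 …(+2); best=11015590 via (D,hash)

cost=11015590; order=A,C,E,F,B,D; methods=hash,merge,hash,hash,hash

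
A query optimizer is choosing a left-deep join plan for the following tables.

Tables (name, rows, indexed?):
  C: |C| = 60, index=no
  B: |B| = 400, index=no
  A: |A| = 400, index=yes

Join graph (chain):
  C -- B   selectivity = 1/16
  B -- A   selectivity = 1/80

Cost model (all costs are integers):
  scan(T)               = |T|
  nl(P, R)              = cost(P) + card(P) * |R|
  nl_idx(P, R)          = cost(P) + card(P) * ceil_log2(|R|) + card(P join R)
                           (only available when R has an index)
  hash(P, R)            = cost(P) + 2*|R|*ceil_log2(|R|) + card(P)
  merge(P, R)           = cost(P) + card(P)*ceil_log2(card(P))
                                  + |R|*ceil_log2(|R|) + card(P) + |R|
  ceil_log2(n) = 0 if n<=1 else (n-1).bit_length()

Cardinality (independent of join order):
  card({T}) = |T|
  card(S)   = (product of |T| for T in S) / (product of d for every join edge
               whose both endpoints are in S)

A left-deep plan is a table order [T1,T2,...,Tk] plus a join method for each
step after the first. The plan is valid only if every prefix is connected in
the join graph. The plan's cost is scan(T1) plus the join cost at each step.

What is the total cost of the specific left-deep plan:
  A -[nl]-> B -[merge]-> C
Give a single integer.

184820

step 1: scan A: cost=400, card=400
step 2: join B via nl
    card(P join B) = 400*400/(80) = 2000
    cost = 400 + 400*400 = 160400
step 3: join C via merge
    card(P join C) = 2000*60/(16) = 7500
    cost = 160400 + 2000*11 + 60*6 + 2000 + 60 = 184820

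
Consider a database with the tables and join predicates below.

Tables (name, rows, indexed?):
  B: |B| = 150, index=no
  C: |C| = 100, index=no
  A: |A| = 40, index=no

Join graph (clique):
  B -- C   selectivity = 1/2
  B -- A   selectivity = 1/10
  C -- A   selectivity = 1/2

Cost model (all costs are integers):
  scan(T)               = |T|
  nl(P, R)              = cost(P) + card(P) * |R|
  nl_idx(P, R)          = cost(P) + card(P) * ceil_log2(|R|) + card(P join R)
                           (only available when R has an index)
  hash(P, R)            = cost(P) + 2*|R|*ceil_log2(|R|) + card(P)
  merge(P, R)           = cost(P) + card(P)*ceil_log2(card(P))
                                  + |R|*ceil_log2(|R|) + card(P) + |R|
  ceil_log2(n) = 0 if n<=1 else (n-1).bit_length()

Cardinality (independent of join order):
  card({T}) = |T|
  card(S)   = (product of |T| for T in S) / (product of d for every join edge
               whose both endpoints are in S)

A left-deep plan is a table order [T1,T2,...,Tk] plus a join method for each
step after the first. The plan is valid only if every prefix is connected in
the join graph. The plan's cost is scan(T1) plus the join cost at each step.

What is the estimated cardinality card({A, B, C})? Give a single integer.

Tables in S: A(40), B(150), C(100)
Edges inside S: B-C(d=2), B-A(d=10), C-A(d=2)
numerator = 40 * 150 * 100 = 600000
denominator = 2 * 10 * 2 = 40
card(S) = 600000 / 40 = 15000

15000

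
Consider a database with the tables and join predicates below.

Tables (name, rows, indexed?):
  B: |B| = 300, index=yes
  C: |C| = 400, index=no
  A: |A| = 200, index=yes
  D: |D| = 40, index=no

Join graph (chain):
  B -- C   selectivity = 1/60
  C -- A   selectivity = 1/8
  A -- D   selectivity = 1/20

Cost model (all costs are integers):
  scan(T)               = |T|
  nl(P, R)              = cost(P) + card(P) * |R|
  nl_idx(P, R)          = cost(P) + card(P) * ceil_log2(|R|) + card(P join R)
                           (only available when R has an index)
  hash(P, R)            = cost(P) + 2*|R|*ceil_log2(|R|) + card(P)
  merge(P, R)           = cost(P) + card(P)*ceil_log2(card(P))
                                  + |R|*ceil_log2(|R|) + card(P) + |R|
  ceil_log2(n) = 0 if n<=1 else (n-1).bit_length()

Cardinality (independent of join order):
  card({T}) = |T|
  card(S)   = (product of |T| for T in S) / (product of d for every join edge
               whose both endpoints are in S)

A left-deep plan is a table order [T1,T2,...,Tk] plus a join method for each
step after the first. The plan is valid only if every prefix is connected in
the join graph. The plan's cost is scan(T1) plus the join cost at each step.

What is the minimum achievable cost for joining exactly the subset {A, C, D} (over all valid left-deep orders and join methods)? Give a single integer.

8360

Selinger DP over subsets of {A,C,D}:
  {C}: scan cost=400, card=400
  {A}: scan cost=200, card=200
  {D}: scan cost=40, card=40
  {AC}: card=10000; try (A,hash)→4000, (C,merge)→6000, (A,merge)→6200, (C,hash)→7600, (A,nl_idx)→13600, (C,nl)→80200 …(+1); best=4000 via (A,hash)
  {AD}: card=400; try (A,nl_idx)→760, (D,hash)→880, (A,merge)→2120, (D,merge)→2280, (A,hash)→3280, (A,nl)→8040 …(+1); best=760 via (A,nl_idx)
  {ACD}: card=20000; try (C,hash)→8360, (C,merge)→8760, (D,hash)→14480, (D,merge)→154280, (C,nl)→160760, (D,nl)→404000; best=8360 via (C,hash)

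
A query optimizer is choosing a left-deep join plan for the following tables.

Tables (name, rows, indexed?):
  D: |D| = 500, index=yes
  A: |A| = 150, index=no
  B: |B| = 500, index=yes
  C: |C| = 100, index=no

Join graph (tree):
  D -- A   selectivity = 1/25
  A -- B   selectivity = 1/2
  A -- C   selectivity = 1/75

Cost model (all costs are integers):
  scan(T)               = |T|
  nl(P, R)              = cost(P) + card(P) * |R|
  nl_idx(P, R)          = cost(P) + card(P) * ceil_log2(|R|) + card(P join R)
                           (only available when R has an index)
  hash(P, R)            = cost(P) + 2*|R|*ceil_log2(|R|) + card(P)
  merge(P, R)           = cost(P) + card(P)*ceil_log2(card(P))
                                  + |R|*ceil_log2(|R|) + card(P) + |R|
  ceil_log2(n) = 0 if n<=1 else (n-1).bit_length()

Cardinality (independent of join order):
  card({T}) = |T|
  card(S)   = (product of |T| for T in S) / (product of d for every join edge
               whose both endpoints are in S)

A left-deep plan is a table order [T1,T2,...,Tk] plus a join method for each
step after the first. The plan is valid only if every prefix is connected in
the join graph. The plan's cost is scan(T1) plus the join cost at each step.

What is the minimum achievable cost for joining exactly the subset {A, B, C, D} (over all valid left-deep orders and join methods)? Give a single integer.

Selinger DP over subsets of {A,B,C,D}:
  {D}: scan cost=500, card=500
  {A}: scan cost=150, card=150
  {B}: scan cost=500, card=500
  {C}: scan cost=100, card=100
  {AD}: card=3000; try (A,hash)→3400, (D,nl_idx)→4500, (D,merge)→6500, (A,merge)→6850, (D,hash)→9300, (D,nl)→75150 …(+1); best=3400 via (A,hash)
  {AB}: card=37500; try (A,hash)→3400, (B,merge)→6500, (A,merge)→6850, (B,hash)→9300, (B,nl_idx)→39000, (B,nl)→75150 …(+1); best=3400 via (A,hash)
  {AC}: card=200; try (C,hash)→1700, (A,merge)→2250, (C,merge)→2300, (A,hash)→2600, (A,nl)→15100, (C,nl)→15150; best=1700 via (C,hash)
  {ABD}: card=750000; try (B,hash)→15400, (B,merge)→47400, (D,hash)→49900, (D,merge)→645900, (B,nl_idx)→780400, (D,nl_idx)→1090900 …(+2); best=15400 via (B,hash)
  {ACD}: card=4000; try (D,nl_idx)→7500, (C,hash)→7800, (D,merge)→8500, (D,hash)→10900, (C,merge)→43200, (D,nl)→101700 …(+1); best=7500 via (D,nl_idx)
  {ABC}: card=50000; try (B,merge)→8500, (B,hash)→10900, (C,hash)→42300, (B,nl_idx)→53500, (B,nl)→101700, (C,merge)→641700 …(+1); best=8500 via (B,merge)
  {ABCD}: card=1000000; try (B,hash)→20500, (B,merge)→64500, (D,hash)→67500, (C,hash)→766800, (D,merge)→863500, (B,nl_idx)→1043500 …(+5); best=20500 via (B,hash)

20500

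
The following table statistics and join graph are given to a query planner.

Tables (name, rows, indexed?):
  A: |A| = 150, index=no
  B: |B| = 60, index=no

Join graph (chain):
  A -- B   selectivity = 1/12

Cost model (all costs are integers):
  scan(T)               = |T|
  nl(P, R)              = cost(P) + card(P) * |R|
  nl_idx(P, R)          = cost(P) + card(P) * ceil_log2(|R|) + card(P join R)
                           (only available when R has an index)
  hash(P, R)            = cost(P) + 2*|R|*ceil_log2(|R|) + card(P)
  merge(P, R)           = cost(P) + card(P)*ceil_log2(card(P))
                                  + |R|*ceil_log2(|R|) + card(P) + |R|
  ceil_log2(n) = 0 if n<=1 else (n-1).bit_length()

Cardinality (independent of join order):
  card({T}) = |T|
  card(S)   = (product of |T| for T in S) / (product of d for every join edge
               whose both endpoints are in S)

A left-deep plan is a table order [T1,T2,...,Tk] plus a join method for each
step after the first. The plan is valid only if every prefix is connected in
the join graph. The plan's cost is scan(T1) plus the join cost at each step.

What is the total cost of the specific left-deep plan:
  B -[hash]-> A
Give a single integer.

2520

step 1: scan B: cost=60, card=60
step 2: join A via hash
    card(P join A) = 60*150/(12) = 750
    cost = 60 + 2*150*8 + 60 = 2520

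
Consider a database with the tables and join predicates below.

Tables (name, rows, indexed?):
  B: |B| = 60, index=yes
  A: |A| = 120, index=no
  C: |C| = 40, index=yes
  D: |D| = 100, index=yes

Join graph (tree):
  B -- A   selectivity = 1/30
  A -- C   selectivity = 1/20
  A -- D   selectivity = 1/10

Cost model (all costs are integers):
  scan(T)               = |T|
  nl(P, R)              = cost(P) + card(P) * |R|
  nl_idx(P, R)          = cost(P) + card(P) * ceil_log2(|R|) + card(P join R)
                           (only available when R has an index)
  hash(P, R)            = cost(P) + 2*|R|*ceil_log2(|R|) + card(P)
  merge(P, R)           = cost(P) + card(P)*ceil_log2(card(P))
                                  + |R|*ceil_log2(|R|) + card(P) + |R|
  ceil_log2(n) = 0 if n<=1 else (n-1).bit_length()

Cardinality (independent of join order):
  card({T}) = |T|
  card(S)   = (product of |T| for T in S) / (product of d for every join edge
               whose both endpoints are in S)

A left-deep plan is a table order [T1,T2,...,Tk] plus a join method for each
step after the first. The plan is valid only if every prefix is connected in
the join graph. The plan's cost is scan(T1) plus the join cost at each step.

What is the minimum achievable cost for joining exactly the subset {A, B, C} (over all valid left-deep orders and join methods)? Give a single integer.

Selinger DP over subsets of {A,B,C}:
  {B}: scan cost=60, card=60
  {A}: scan cost=120, card=120
  {C}: scan cost=40, card=40
  {AB}: card=240; try (B,hash)→960, (B,nl_idx)→1080, (A,merge)→1440, (B,merge)→1500, (A,hash)→1800, (A,nl)→7260 …(+1); best=960 via (B,hash)
  {AC}: card=240; try (C,hash)→720, (C,nl_idx)→1080, (A,merge)→1280, (C,merge)→1360, (A,hash)→1760, (A,nl)→4840 …(+1); best=720 via (C,hash)
  {ABC}: card=480; try (C,hash)→1680, (B,hash)→1680, (B,nl_idx)→2640, (C,nl_idx)→2880, (B,merge)→3300, (C,merge)→3400 …(+2); best=1680 via (C,hash)

1680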